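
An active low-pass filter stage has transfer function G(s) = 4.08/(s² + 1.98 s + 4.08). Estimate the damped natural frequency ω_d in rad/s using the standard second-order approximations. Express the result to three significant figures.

Matching coefficients with s² + 2ζω_n s + ω_n² gives ω_n² = 4.08 ⇒ ω_n = 2.02 rad/s, and ζ = 1.98/(2ω_n) = 0.490.
ω_d = 2.02·√(1 − 0.490²) = 1.76 rad/s.

ω_d ≈ 1.76 rad/s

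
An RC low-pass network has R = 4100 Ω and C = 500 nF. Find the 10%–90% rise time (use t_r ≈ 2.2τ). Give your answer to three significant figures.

t_r ≈ 0.00451 s

τ = RC = 4100 × 500 nF = 0.00205 s.
t_r ≈ 2.2τ = 0.00451 s.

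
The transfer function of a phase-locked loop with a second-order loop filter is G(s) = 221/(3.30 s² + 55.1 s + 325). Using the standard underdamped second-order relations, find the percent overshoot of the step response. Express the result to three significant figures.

%OS ≈ 0.753%

Dividing through by 3.30: denominator becomes s² + 16.70 s + 98.48.
So ω_n = √98.48 = 9.92 rad/s and ζ = 16.70/(2·9.92) = 0.841.
Overshoot: exp(−π·0.841/√(1−0.841²)) = 0.00753, i.e. 0.753%.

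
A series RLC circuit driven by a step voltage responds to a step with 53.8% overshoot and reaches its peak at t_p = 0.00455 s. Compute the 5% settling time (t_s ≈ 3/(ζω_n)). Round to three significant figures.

t_s ≈ 0.0220 s

The overshoot fixes ζ = −ln(OS)/√(π²+ln²(OS)) = 0.194.
From t_p = π/ω_d, ω_d = π/0.00455 = 690 rad/s, so ω_n = ω_d/√(1−ζ²) = 704 rad/s.
t_s ≈ 3/(ζω_n) = 3/(0.194·704) = 0.0220 s.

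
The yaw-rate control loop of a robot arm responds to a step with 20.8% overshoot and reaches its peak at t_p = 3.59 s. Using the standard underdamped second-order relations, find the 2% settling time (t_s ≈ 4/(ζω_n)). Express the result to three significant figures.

ζ from %OS: ζ = |ln 0.208|/√(π²+ln²0.208) = 0.447.
From t_p = π/ω_d, ω_d = π/3.59 = 0.875 rad/s, so ω_n = ω_d/√(1−ζ²) = 0.978 rad/s.
t_s ≈ 4/(ζω_n) = 4/(0.447·0.978) = 9.15 s.

t_s ≈ 9.15 s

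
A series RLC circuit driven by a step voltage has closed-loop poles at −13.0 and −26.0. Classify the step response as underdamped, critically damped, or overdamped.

Since the poles are distinct, negative and real, the response is overdamped.

overdamped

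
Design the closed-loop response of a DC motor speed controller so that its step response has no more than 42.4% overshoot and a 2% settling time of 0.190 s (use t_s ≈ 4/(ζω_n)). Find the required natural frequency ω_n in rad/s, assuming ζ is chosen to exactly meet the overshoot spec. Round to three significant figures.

ω_n ≈ 79.9 rad/s

From %OS = 100·exp(−πζ/√(1−ζ²)), invert to get ζ = −ln(OS)/√(π² + ln²(OS)) with OS = 0.424.
−ln 0.424 = 0.8580, so ζ = 0.8580/√(π² + 0.7362) = 0.263.
Then ω_n = 4/(ζ t_s) = 4/(0.263 × 0.190) = 79.9 rad/s.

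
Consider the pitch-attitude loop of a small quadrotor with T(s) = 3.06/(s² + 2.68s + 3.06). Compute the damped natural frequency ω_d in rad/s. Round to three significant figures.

ω_n = √3.06 = 1.75 rad/s; ζ = 2.68/(2·1.75) = 0.766.
ω_d = ω_n√(1−ζ²) = 1.12 rad/s.

ω_d ≈ 1.12 rad/s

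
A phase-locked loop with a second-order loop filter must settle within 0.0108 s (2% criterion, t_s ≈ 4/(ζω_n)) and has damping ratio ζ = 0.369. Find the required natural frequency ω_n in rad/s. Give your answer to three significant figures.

Rearranging t_s ≈ 4/(ζω_n) gives ω_n = 4/(ζ·t_s) = 4/(0.369 × 0.0108) = 1000 rad/s.

ω_n ≈ 1000 rad/s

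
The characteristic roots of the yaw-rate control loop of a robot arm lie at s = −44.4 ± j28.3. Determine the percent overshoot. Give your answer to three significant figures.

%OS ≈ 0.723%

The poles are at −σ ± jω_d with σ = 44.4 and ω_d = 28.3, so ω_n = √(σ²+ω_d²) = 52.7 rad/s and ζ = σ/ω_n = 0.843.
Overshoot: exp(−π·0.843/√(1−0.843²)) = 0.00723, i.e. 0.723%.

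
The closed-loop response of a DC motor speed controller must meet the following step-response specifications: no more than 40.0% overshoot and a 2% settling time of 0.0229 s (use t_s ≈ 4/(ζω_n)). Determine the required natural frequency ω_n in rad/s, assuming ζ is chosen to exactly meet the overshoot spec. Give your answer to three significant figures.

Inverting the overshoot relation: ζ = |ln 0.400|/√(π² + ln²0.400) = 0.280.
Then ω_n = 4/(ζ t_s) = 4/(0.280 × 0.0229) = 624 rad/s.

ω_n ≈ 624 rad/s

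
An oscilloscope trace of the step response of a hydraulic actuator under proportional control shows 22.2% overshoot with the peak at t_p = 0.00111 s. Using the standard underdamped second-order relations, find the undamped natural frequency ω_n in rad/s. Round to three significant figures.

ω_n ≈ 3140 rad/s

From the overshoot, ζ = −ln(OS)/√(π²+ln²(OS)) = 0.432.
From t_p = π/ω_d, ω_d = π/0.00111 = 2830 rad/s, so ω_n = ω_d/√(1−ζ²) = 3140 rad/s.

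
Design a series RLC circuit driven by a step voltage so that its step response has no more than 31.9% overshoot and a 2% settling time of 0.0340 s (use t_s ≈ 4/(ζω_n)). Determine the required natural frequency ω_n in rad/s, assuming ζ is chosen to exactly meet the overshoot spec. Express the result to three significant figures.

ω_n ≈ 344 rad/s

From %OS = 100·exp(−πζ/√(1−ζ²)), invert to get ζ = −ln(OS)/√(π² + ln²(OS)) with OS = 0.319.
−ln 0.319 = 1.143, so ζ = 1.143/√(π² + 1.305) = 0.342.
Then ω_n = 4/(ζ t_s) = 4/(0.342 × 0.0340) = 344 rad/s.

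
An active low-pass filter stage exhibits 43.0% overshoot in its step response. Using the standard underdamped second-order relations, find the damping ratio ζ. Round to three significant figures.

ζ ≈ 0.259

Inverting the overshoot relation: ζ = |ln 0.430|/√(π² + ln²0.430) = 0.259.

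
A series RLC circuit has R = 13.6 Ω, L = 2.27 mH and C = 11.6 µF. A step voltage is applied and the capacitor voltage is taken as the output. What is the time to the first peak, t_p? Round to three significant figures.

t_p ≈ 0.000583 s

For a series RLC circuit (capacitor voltage as output), ω_n = 1/√(LC) = 1/√(2.27 mH · 11.6 µF) = 6160 rad/s.
ζ = (R/2)·√(C/L) = (13.6/2)·√(11.6 µF/2.27 mH) = 0.486.
ω_d = 6160·√(1 − 0.486²) = 5390 rad/s. t_p = π/ω_d = 0.000583 s.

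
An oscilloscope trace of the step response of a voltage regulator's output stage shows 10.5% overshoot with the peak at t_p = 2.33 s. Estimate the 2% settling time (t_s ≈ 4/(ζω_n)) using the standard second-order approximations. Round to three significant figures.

The overshoot fixes ζ = −ln(OS)/√(π²+ln²(OS)) = 0.583.
t_p = π/ω_d ⇒ ω_d = 1.35 rad/s; then ω_n = ω_d/√(1−ζ²) = 1.66 rad/s.
t_s ≈ 4/(ζω_n) = 4/(0.583·1.66) = 4.14 s.

t_s ≈ 4.14 s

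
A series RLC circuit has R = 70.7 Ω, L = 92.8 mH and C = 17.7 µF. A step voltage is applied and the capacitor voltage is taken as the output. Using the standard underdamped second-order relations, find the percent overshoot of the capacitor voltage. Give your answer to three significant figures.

%OS ≈ 17.2%

For a series RLC circuit (capacitor voltage as output), ω_n = 1/√(LC) = 1/√(92.8 mH · 17.7 µF) = 780 rad/s.
ζ = (R/2)·√(C/L) = (70.7/2)·√(17.7 µF/92.8 mH) = 0.488.
Overshoot: exp(−π·0.488/√(1−0.488²)) = 0.172, i.e. 17.2%.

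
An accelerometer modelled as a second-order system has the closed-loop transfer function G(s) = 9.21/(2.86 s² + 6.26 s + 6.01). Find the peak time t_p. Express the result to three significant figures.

Dividing through by 2.86: denominator becomes s² + 2.189 s + 2.101.
So ω_n = √2.101 = 1.45 rad/s and ζ = 2.189/(2·1.45) = 0.755.
The damped frequency ω_d = ω_n√(1−ζ²) = 0.951 rad/s. t_p = π/ω_d = 3.30 s.

t_p ≈ 3.30 s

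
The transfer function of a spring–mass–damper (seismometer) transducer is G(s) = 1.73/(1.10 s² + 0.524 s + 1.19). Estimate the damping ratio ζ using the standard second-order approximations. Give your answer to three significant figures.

ζ ≈ 0.229

Dividing through by 1.10: denominator becomes s² + 0.4764 s + 1.082.
So ω_n = √1.082 = 1.04 rad/s and ζ = 0.4764/(2·1.04) = 0.229.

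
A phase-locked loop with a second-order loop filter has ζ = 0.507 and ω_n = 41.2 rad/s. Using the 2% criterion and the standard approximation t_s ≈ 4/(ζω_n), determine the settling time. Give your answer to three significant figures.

t_s ≈ 4/(ζω_n) = 4/(0.507 × 41.2) = 0.191 s.

t_s ≈ 0.191 s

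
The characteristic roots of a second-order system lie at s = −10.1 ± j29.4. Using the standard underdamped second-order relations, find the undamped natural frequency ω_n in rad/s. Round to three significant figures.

The poles are at −σ ± jω_d with σ = 10.1 and ω_d = 29.4, so ω_n = √(σ²+ω_d²) = 31.1 rad/s and ζ = σ/ω_n = 0.325.

ω_n ≈ 31.1 rad/s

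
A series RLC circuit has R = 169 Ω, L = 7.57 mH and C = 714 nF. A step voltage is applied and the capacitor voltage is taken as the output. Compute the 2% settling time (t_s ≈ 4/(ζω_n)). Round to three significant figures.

t_s ≈ 0.000358 s

For a series RLC circuit (capacitor voltage as output), ω_n = 1/√(LC) = 1/√(7.57 mH · 714 nF) = 13600 rad/s.
ζ = (R/2)·√(C/L) = (169/2)·√(714 nF/7.57 mH) = 0.821.
t_s ≈ 4/(ζω_n) = 0.000358 s.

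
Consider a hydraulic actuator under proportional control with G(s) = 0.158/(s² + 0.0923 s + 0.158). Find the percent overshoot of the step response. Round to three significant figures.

Comparing the denominator to s² + 2ζω_n s + ω_n²: ω_n = √0.158 = 0.397 rad/s, and 2ζω_n = 0.0923 so ζ = 0.0923/(2·0.397) = 0.116.
%OS = 100·exp(−πζ/√(1−ζ²)) = 69.3%.

%OS ≈ 69.3%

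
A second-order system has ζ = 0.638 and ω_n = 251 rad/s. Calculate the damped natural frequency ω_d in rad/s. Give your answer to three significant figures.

ω_d = ω_n√(1−ζ²) = 251·√0.593 = 193 rad/s.

ω_d ≈ 193 rad/s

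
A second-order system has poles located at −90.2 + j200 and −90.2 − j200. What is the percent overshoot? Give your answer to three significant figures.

The poles are at −σ ± jω_d with σ = 90.2 and ω_d = 200, so ω_n = √(σ²+ω_d²) = 219 rad/s and ζ = σ/ω_n = 0.411.
%OS = 100·exp(−πζ/√(1−ζ²)) = 24.2%.

%OS ≈ 24.2%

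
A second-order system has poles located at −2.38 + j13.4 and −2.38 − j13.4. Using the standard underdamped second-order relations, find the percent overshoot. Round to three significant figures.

%OS ≈ 57.2%

The poles are at −σ ± jω_d with σ = 2.38 and ω_d = 13.4, so ω_n = √(σ²+ω_d²) = 13.6 rad/s and ζ = σ/ω_n = 0.175.
Overshoot: exp(−π·0.175/√(1−0.175²)) = 0.572, i.e. 57.2%.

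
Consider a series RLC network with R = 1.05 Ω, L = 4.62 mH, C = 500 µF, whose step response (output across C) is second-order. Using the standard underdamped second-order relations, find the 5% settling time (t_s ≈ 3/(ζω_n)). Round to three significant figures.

For a series RLC circuit (capacitor voltage as output), ω_n = 1/√(LC) = 1/√(4.62 mH · 500 µF) = 658 rad/s.
ζ = (R/2)·√(C/L) = (1.05/2)·√(500 µF/4.62 mH) = 0.173.
t_s ≈ 3/(ζω_n) = 0.0264 s.

t_s ≈ 0.0264 s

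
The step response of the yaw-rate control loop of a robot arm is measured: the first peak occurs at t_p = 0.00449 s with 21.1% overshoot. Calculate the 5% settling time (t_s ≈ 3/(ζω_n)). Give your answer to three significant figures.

t_s ≈ 0.00866 s

ζ from %OS: ζ = |ln 0.211|/√(π²+ln²0.211) = 0.444.
From t_p = π/ω_d, ω_d = π/0.00449 = 700 rad/s, so ω_n = ω_d/√(1−ζ²) = 781 rad/s.
t_s ≈ 3/(ζω_n) = 3/(0.444·781) = 0.00866 s.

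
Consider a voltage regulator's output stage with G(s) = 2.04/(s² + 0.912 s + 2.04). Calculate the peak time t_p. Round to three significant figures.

t_p ≈ 2.32 s

Matching coefficients with s² + 2ζω_n s + ω_n² gives ω_n² = 2.04 ⇒ ω_n = 1.43 rad/s, and ζ = 0.912/(2ω_n) = 0.319.
The damped frequency ω_d = ω_n√(1−ζ²) = 1.35 rad/s. Then t_p = π/ω_d = 2.32 s.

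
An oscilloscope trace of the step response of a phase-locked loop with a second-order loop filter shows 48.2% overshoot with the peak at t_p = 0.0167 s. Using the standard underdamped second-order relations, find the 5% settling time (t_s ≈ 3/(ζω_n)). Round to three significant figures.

t_s ≈ 0.0686 s

The overshoot fixes ζ = −ln(OS)/√(π²+ln²(OS)) = 0.226.
From t_p = π/ω_d, ω_d = π/0.0167 = 188 rad/s, so ω_n = ω_d/√(1−ζ²) = 193 rad/s.
t_s ≈ 3/(ζω_n) = 3/(0.226·193) = 0.0686 s.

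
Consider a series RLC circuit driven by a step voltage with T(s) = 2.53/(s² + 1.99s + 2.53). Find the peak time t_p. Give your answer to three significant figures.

ω_n = √2.53 = 1.59 rad/s; ζ = 1.99/(2·1.59) = 0.626.
The damped frequency ω_d = ω_n√(1−ζ²) = 1.24 rad/s. Then t_p = π/ω_d = 2.53 s.

t_p ≈ 2.53 s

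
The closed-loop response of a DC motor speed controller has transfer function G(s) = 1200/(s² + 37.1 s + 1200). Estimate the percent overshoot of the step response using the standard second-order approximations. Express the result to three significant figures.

ω_n = √1200 = 34.6 rad/s; ζ = 37.1/(2·34.6) = 0.535.
%OS = 100 e^{−πζ/√(1−ζ²)} with ζ = 0.535 gives 13.6%.

%OS ≈ 13.6%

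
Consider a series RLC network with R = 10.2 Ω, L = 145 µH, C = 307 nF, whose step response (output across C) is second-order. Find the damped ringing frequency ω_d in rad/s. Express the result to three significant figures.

ω_d ≈ 146000 rad/s

For a series RLC circuit (capacitor voltage as output), ω_n = 1/√(LC) = 1/√(145 µH · 307 nF) = 150000 rad/s.
ζ = (R/2)·√(C/L) = (10.2/2)·√(307 nF/145 µH) = 0.235.
The damped frequency ω_d = ω_n√(1−ζ²) = 146000 rad/s.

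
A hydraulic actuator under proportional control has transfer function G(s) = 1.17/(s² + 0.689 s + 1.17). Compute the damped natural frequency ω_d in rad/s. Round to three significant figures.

Matching coefficients with s² + 2ζω_n s + ω_n² gives ω_n² = 1.17 ⇒ ω_n = 1.08 rad/s, and ζ = 0.689/(2ω_n) = 0.318.
The damped frequency ω_d = ω_n√(1−ζ²) = 1.03 rad/s.

ω_d ≈ 1.03 rad/s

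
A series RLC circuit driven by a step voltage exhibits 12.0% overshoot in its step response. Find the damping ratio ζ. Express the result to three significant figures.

Inverting the overshoot relation: ζ = |ln 0.120|/√(π² + ln²0.120) = 0.559.

ζ ≈ 0.559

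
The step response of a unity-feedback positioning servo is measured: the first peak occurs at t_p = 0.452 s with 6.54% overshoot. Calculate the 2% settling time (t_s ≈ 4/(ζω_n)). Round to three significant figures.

t_s ≈ 0.663 s

From the overshoot, ζ = −ln(OS)/√(π²+ln²(OS)) = 0.656.
From t_p = π/ω_d, ω_d = π/0.452 = 6.95 rad/s, so ω_n = ω_d/√(1−ζ²) = 9.20 rad/s.
t_s ≈ 4/(ζω_n) = 4/(0.656·9.20) = 0.663 s.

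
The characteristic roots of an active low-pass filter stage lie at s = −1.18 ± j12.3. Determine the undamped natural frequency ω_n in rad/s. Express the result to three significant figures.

The poles are at −σ ± jω_d with σ = 1.18 and ω_d = 12.3, so ω_n = √(σ²+ω_d²) = 12.4 rad/s and ζ = σ/ω_n = 0.0955.

ω_n ≈ 12.4 rad/s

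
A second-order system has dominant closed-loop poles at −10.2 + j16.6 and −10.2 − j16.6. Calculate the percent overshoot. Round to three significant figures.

|pole| = ω_n = √(10.2² + 16.6²) = 19.5 rad/s; ζ = cos θ = σ/ω_n = 0.524.
Overshoot: exp(−π·0.524/√(1−0.524²)) = 0.145, i.e. 14.5%.

%OS ≈ 14.5%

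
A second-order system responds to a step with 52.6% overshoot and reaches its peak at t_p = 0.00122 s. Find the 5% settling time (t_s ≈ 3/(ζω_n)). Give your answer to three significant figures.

From the overshoot, ζ = −ln(OS)/√(π²+ln²(OS)) = 0.200.
t_p = π/ω_d ⇒ ω_d = 2580 rad/s; then ω_n = ω_d/√(1−ζ²) = 2630 rad/s.
t_s ≈ 3/(ζω_n) = 3/(0.200·2630) = 0.00570 s.

t_s ≈ 0.00570 s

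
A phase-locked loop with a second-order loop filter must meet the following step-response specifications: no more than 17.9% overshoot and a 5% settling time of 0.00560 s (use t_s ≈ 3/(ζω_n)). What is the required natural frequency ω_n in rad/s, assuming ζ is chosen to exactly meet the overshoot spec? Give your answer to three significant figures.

ω_n ≈ 1120 rad/s

From %OS = 100·exp(−πζ/√(1−ζ²)), invert to get ζ = −ln(OS)/√(π² + ln²(OS)) with OS = 0.179.
−ln 0.179 = 1.720, so ζ = 1.720/√(π² + 2.960) = 0.480.
Then ω_n = 3/(ζ t_s) = 3/(0.480 × 0.00560) = 1120 rad/s.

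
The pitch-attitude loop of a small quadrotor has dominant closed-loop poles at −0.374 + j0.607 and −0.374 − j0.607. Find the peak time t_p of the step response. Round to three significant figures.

t_p = π/ω_d with ω_d = 0.607 (the imaginary part), so t_p = 5.18 s.

t_p ≈ 5.18 s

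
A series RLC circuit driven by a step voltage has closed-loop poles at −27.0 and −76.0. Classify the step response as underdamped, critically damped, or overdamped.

overdamped

Since the poles are distinct, negative and real, the response is overdamped.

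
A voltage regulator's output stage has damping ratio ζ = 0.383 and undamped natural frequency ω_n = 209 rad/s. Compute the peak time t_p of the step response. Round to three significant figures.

The damped frequency is ω_d = ω_n√(1−ζ²) = 209·√(1−0.147) = 193 rad/s.
Peak time t_p = π/ω_d = π/193 = 0.0163 s.

t_p ≈ 0.0163 s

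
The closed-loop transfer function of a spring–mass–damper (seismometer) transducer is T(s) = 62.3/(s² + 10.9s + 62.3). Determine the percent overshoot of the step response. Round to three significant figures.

Comparing the denominator to s² + 2ζω_n s + ω_n²: ω_n = √62.3 = 7.89 rad/s, and 2ζω_n = 10.9 so ζ = 10.9/(2·7.89) = 0.690.
Overshoot: exp(−π·0.690/√(1−0.690²)) = 0.0498, i.e. 4.98%.

%OS ≈ 4.98%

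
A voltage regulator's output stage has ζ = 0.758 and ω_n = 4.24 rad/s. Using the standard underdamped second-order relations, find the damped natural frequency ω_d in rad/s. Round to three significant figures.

ω_d ≈ 2.77 rad/s

ω_d = ω_n√(1−ζ²) = 4.24·√0.425 = 2.77 rad/s.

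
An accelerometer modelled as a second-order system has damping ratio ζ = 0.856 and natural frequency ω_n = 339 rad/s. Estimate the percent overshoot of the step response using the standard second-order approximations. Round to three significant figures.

%OS ≈ 0.551%

For an underdamped second-order system, %OS = 100·exp(−πζ/√(1−ζ²)).
πζ/√(1−ζ²) = π·0.856/√(1−0.733) = 5.202, so %OS = 100·e^(−5.202) = 0.551%.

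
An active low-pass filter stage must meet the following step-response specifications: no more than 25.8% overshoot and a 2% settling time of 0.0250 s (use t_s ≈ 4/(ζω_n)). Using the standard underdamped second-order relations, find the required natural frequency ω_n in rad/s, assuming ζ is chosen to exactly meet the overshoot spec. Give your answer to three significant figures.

ω_n ≈ 404 rad/s

ζ = −ln(OS)/√(π² + (ln OS)²). With OS = 0.258, ln OS = −1.355 and ζ = 1.355/3.421 = 0.396.
From t_s ≈ 4/(ζω_n): ω_n = 4/(ζ·t_s) = 4/(0.396·0.0250) = 404 rad/s.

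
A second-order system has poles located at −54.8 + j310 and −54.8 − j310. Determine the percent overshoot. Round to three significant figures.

|pole| = ω_n = √(54.8² + 310²) = 315 rad/s; ζ = cos θ = σ/ω_n = 0.174.
Overshoot: exp(−π·0.174/√(1−0.174²)) = 0.574, i.e. 57.4%.

%OS ≈ 57.4%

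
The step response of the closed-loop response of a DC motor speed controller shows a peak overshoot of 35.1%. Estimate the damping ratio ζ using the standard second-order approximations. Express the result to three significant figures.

ζ ≈ 0.316

Inverting the overshoot relation: ζ = |ln 0.351|/√(π² + ln²0.351) = 0.316.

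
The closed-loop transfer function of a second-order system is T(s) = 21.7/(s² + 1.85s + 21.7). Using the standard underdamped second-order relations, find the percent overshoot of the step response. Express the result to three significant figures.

%OS ≈ 52.9%

Comparing the denominator to s² + 2ζω_n s + ω_n²: ω_n = √21.7 = 4.66 rad/s, and 2ζω_n = 1.85 so ζ = 1.85/(2·4.66) = 0.199.
%OS = 100 e^{−πζ/√(1−ζ²)} with ζ = 0.199 gives 52.9%.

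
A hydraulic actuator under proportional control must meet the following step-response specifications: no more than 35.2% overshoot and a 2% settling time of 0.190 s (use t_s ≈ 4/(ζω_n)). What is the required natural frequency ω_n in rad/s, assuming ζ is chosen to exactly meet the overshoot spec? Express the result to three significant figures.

Inverting the overshoot relation: ζ = |ln 0.352|/√(π² + ln²0.352) = 0.315.
From t_s ≈ 4/(ζω_n): ω_n = 4/(ζ·t_s) = 4/(0.315·0.190) = 66.8 rad/s.

ω_n ≈ 66.8 rad/s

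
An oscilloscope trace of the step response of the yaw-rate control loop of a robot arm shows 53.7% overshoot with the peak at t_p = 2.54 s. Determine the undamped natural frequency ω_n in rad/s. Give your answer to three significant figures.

The overshoot fixes ζ = −ln(OS)/√(π²+ln²(OS)) = 0.194.
From t_p = π/ω_d, ω_d = π/2.54 = 1.24 rad/s, so ω_n = ω_d/√(1−ζ²) = 1.26 rad/s.

ω_n ≈ 1.26 rad/s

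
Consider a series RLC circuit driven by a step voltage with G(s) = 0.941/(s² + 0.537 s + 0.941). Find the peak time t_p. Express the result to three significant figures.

t_p ≈ 3.37 s

Matching coefficients with s² + 2ζω_n s + ω_n² gives ω_n² = 0.941 ⇒ ω_n = 0.970 rad/s, and ζ = 0.537/(2ω_n) = 0.277.
ω_d = 0.970·√(1 − 0.277²) = 0.932 rad/s. Then t_p = π/ω_d = 3.37 s.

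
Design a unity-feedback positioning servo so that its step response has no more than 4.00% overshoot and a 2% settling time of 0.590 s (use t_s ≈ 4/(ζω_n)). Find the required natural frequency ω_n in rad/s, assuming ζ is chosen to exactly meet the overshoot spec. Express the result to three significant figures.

ω_n ≈ 9.47 rad/s

From %OS = 100·exp(−πζ/√(1−ζ²)), invert to get ζ = −ln(OS)/√(π² + ln²(OS)) with OS = 0.0400.
−ln 0.0400 = 3.219, so ζ = 3.219/√(π² + 10.36) = 0.716.
Then ω_n = 4/(ζ t_s) = 4/(0.716 × 0.590) = 9.47 rad/s.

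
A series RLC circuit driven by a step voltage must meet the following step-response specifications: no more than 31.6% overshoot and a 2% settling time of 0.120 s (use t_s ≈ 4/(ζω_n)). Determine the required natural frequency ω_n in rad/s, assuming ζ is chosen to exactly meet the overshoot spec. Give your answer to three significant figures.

ω_n ≈ 96.8 rad/s

Inverting the overshoot relation: ζ = |ln 0.316|/√(π² + ln²0.316) = 0.344.
Then ω_n = 4/(ζ t_s) = 4/(0.344 × 0.120) = 96.8 rad/s.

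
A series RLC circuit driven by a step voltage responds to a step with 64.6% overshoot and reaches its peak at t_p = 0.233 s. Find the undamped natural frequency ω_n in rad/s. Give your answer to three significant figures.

ω_n ≈ 13.6 rad/s

From the overshoot, ζ = −ln(OS)/√(π²+ln²(OS)) = 0.138.
t_p = π/ω_d ⇒ ω_d = 13.5 rad/s; then ω_n = ω_d/√(1−ζ²) = 13.6 rad/s.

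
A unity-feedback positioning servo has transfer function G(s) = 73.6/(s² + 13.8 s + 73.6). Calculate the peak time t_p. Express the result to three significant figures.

ω_n = √73.6 = 8.58 rad/s; ζ = 13.8/(2·8.58) = 0.804.
The damped frequency ω_d = ω_n√(1−ζ²) = 5.10 rad/s. Then t_p = π/ω_d = 0.616 s.

t_p ≈ 0.616 s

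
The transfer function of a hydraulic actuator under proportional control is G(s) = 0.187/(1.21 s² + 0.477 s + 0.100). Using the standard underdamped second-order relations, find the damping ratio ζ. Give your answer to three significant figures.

Dividing through by 1.21: denominator becomes s² + 0.3942 s + 0.08264.
So ω_n = √0.08264 = 0.287 rad/s and ζ = 0.3942/(2·0.287) = 0.686.

ζ ≈ 0.686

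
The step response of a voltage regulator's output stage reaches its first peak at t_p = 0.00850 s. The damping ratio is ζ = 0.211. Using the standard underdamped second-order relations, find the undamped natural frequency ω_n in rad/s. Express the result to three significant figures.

ω_n ≈ 378 rad/s

Peak time t_p = π/ω_d, so ω_d = π/t_p = π/0.00850 = 370 rad/s.
ω_n = ω_d/√(1−ζ²) = 370/√0.955 = 378 rad/s.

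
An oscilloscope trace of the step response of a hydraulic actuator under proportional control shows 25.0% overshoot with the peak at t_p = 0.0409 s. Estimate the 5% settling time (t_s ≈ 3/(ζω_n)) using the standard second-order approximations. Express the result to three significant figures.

t_s ≈ 0.0885 s

ζ from %OS: ζ = |ln 0.250|/√(π²+ln²0.250) = 0.404.
t_p = π/ω_d ⇒ ω_d = 76.8 rad/s; then ω_n = ω_d/√(1−ζ²) = 84.0 rad/s.
t_s ≈ 3/(ζω_n) = 3/(0.404·84.0) = 0.0885 s.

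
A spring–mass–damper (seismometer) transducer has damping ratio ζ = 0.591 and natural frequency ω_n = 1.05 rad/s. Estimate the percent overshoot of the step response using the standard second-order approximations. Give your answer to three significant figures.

For an underdamped second-order system, %OS = 100·exp(−πζ/√(1−ζ²)).
πζ/√(1−ζ²) = π·0.591/√(1−0.349) = 2.302, so %OS = 100·e^(−2.302) = 10.0%.

%OS ≈ 10.0%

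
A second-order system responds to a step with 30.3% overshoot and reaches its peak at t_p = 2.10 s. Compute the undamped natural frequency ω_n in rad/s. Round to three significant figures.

The overshoot fixes ζ = −ln(OS)/√(π²+ln²(OS)) = 0.355.
t_p = π/ω_d ⇒ ω_d = 1.50 rad/s; then ω_n = ω_d/√(1−ζ²) = 1.60 rad/s.

ω_n ≈ 1.60 rad/s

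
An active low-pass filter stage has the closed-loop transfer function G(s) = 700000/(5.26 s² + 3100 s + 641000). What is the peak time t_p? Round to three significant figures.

Dividing through by 5.26: denominator becomes s² + 589.4 s + 121900.
So ω_n = √121900 = 349 rad/s and ζ = 589.4/(2·349) = 0.844.
ω_d = ω_n√(1−ζ²) = 187 rad/s. t_p = π/ω_d = 0.0168 s.

t_p ≈ 0.0168 s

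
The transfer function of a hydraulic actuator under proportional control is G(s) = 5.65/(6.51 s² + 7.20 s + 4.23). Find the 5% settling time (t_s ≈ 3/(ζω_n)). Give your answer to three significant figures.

Dividing through by 6.51: denominator becomes s² + 1.106 s + 0.6498.
So ω_n = √0.6498 = 0.806 rad/s and ζ = 1.106/(2·0.806) = 0.686.
t_s ≈ 3/(ζω_n) = 5.42 s.

t_s ≈ 5.42 s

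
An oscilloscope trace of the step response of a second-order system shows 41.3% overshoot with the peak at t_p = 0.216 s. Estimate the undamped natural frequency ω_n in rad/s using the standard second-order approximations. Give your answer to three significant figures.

The overshoot fixes ζ = −ln(OS)/√(π²+ln²(OS)) = 0.271.
From t_p = π/ω_d, ω_d = π/0.216 = 14.5 rad/s, so ω_n = ω_d/√(1−ζ²) = 15.1 rad/s.

ω_n ≈ 15.1 rad/s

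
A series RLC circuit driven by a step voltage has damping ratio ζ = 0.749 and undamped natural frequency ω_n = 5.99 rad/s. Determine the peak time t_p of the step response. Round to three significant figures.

The damped frequency is ω_d = ω_n√(1−ζ²) = 5.99·√(1−0.561) = 3.97 rad/s.
Peak time t_p = π/ω_d = π/3.97 = 0.792 s.

t_p ≈ 0.792 s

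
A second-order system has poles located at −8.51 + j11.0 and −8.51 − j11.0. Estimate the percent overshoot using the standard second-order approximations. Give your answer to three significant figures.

%OS ≈ 8.80%

The poles are at −σ ± jω_d with σ = 8.51 and ω_d = 11.0, so ω_n = √(σ²+ω_d²) = 13.9 rad/s and ζ = σ/ω_n = 0.612.
Overshoot: exp(−π·0.612/√(1−0.612²)) = 0.0880, i.e. 8.80%.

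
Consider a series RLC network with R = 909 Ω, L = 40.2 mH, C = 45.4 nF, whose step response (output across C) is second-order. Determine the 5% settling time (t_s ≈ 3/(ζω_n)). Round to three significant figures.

t_s ≈ 0.000265 s

For a series RLC circuit (capacitor voltage as output), ω_n = 1/√(LC) = 1/√(40.2 mH · 45.4 nF) = 23400 rad/s.
ζ = (R/2)·√(C/L) = (909/2)·√(45.4 nF/40.2 mH) = 0.483.
t_s ≈ 3/(ζω_n) = 0.000265 s.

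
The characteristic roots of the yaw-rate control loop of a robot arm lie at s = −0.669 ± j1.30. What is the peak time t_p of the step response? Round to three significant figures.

t_p = π/ω_d with ω_d = 1.30 (the imaginary part), so t_p = 2.42 s.

t_p ≈ 2.42 s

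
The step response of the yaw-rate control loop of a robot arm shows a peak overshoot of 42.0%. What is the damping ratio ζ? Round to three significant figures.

ζ ≈ 0.266

ζ = −ln(OS)/√(π² + (ln OS)²). With OS = 0.420, ln OS = −0.8675 and ζ = 0.8675/3.259 = 0.266.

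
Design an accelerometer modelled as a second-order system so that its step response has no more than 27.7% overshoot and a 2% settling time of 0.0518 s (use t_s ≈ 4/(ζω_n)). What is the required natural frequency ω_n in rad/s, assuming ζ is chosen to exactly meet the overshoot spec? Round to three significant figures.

ζ = −ln(OS)/√(π² + (ln OS)²). With OS = 0.277, ln OS = −1.284 and ζ = 1.284/3.394 = 0.378.
Then ω_n = 4/(ζ t_s) = 4/(0.378 × 0.0518) = 204 rad/s.

ω_n ≈ 204 rad/s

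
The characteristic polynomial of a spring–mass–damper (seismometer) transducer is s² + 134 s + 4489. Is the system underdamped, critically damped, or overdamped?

a² − 4b = 134² − 4·4489 = 0 (repeated real root); the system is critically damped.

critically damped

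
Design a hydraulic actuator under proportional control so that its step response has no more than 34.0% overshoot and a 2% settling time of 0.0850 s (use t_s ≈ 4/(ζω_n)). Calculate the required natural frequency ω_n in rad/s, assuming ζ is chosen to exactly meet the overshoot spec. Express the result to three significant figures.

ζ = −ln(OS)/√(π² + (ln OS)²). With OS = 0.340, ln OS = −1.079 and ζ = 1.079/3.322 = 0.325.
From t_s ≈ 4/(ζω_n): ω_n = 4/(ζ·t_s) = 4/(0.325·0.0850) = 145 rad/s.

ω_n ≈ 145 rad/s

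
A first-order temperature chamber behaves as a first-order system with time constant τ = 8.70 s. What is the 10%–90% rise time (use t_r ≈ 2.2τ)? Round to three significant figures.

t_r ≈ 2.2τ = 19.1 s.

t_r ≈ 19.1 s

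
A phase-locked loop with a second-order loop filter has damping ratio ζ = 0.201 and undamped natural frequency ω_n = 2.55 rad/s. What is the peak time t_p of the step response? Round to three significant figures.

t_p ≈ 1.26 s

The damped frequency is ω_d = ω_n√(1−ζ²) = 2.55·√(1−0.0404) = 2.50 rad/s.
Peak time t_p = π/ω_d = π/2.50 = 1.26 s.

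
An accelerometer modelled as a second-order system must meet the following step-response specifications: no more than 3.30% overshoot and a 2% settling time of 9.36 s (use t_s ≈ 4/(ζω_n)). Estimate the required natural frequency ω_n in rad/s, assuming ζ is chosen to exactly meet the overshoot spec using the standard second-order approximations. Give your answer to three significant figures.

From %OS = 100·exp(−πζ/√(1−ζ²)), invert to get ζ = −ln(OS)/√(π² + ln²(OS)) with OS = 0.0330.
−ln 0.0330 = 3.411, so ζ = 3.411/√(π² + 11.64) = 0.736.
From t_s ≈ 4/(ζω_n): ω_n = 4/(ζ·t_s) = 4/(0.736·9.36) = 0.581 rad/s.

ω_n ≈ 0.581 rad/s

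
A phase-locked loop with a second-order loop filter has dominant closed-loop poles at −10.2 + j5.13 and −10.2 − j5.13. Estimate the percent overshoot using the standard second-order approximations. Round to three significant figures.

With σ = 10.2, ω_d = 5.13: ω_n = √(σ²+ω_d²) = 11.4 rad/s, ζ = σ/ω_n = 0.893.
Overshoot: exp(−π·0.893/√(1−0.893²)) = 0.00194, i.e. 0.194%.

%OS ≈ 0.194%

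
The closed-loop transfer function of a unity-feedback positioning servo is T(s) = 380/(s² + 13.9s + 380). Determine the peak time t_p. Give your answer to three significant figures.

Matching coefficients with s² + 2ζω_n s + ω_n² gives ω_n² = 380 ⇒ ω_n = 19.5 rad/s, and ζ = 13.9/(2ω_n) = 0.357.
ω_d = ω_n√(1−ζ²) = 18.2 rad/s. Then t_p = π/ω_d = 0.172 s.

t_p ≈ 0.172 s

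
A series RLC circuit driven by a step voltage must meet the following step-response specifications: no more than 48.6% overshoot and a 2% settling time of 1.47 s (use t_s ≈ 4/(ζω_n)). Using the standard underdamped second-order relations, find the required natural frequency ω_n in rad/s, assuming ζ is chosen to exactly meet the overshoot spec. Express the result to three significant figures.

Inverting the overshoot relation: ζ = |ln 0.486|/√(π² + ln²0.486) = 0.224.
Then ω_n = 4/(ζ t_s) = 4/(0.224 × 1.47) = 12.2 rad/s.

ω_n ≈ 12.2 rad/s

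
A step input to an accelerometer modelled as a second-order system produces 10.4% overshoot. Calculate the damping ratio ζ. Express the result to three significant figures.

ζ = −ln(OS)/√(π² + (ln OS)²). With OS = 0.104, ln OS = −2.263 and ζ = 2.263/3.872 = 0.585.

ζ ≈ 0.585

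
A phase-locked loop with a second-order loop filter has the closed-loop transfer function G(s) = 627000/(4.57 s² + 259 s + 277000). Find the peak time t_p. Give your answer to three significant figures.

t_p ≈ 0.0128 s

Dividing through by 4.57: denominator becomes s² + 56.67 s + 60610.
So ω_n = √60610 = 246 rad/s and ζ = 56.67/(2·246) = 0.115.
ω_d = 246·√(1 − 0.115²) = 245 rad/s. t_p = π/ω_d = 0.0128 s.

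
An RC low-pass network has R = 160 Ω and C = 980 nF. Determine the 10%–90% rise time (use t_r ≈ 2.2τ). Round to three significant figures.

τ = RC = 160 × 980 nF = 0.000157 s.
t_r ≈ 2.2τ = 0.000345 s.

t_r ≈ 0.000345 s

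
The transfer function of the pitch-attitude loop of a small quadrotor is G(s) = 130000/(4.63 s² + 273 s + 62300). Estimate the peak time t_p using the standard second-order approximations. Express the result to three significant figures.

Dividing through by 4.63: denominator becomes s² + 58.96 s + 13460.
So ω_n = √13460 = 116 rad/s and ζ = 58.96/(2·116) = 0.254.
ω_d = ω_n√(1−ζ²) = 112 rad/s. t_p = π/ω_d = 0.0280 s.

t_p ≈ 0.0280 s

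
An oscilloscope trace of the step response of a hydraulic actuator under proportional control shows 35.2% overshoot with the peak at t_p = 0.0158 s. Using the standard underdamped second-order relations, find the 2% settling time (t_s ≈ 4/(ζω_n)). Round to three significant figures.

From the overshoot, ζ = −ln(OS)/√(π²+ln²(OS)) = 0.315.
From t_p = π/ω_d, ω_d = π/0.0158 = 199 rad/s, so ω_n = ω_d/√(1−ζ²) = 210 rad/s.
t_s ≈ 4/(ζω_n) = 4/(0.315·210) = 0.0605 s.

t_s ≈ 0.0605 s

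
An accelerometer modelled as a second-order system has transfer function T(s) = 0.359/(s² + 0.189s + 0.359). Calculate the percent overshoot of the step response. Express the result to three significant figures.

ω_n = √0.359 = 0.599 rad/s; ζ = 0.189/(2·0.599) = 0.158.
%OS = 100 e^{−πζ/√(1−ζ²)} with ζ = 0.158 gives 60.5%.

%OS ≈ 60.5%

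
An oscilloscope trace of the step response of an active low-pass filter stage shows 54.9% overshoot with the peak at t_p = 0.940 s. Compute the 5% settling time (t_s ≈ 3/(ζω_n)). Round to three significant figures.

ζ from %OS: ζ = |ln 0.549|/√(π²+ln²0.549) = 0.187.
t_p = π/ω_d ⇒ ω_d = 3.34 rad/s; then ω_n = ω_d/√(1−ζ²) = 3.40 rad/s.
t_s ≈ 3/(ζω_n) = 3/(0.187·3.40) = 4.70 s.

t_s ≈ 4.70 s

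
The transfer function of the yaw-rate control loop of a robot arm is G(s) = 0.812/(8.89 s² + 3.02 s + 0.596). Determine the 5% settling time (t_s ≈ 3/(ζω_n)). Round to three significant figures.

Dividing through by 8.89: denominator becomes s² + 0.3397 s + 0.06704.
So ω_n = √0.06704 = 0.259 rad/s and ζ = 0.3397/(2·0.259) = 0.656.
t_s ≈ 3/(ζω_n) = 17.7 s.

t_s ≈ 17.7 s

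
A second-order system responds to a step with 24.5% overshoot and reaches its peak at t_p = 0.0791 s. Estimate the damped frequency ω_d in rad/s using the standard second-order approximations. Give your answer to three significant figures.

ω_d ≈ 39.7 rad/s

t_p = π/ω_d, so ω_d = π/0.0791 = 39.7 rad/s.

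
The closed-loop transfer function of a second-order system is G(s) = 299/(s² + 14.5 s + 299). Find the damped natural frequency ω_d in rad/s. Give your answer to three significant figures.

Matching coefficients with s² + 2ζω_n s + ω_n² gives ω_n² = 299 ⇒ ω_n = 17.3 rad/s, and ζ = 14.5/(2ω_n) = 0.419.
ω_d = 17.3·√(1 − 0.419²) = 15.7 rad/s.

ω_d ≈ 15.7 rad/s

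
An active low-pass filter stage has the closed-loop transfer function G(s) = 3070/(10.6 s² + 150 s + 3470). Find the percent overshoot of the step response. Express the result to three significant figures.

%OS ≈ 26.3%

Dividing through by 10.6: denominator becomes s² + 14.15 s + 327.4.
So ω_n = √327.4 = 18.1 rad/s and ζ = 14.15/(2·18.1) = 0.391.
%OS = 100 e^{−πζ/√(1−ζ²)} with ζ = 0.391 gives 26.3%.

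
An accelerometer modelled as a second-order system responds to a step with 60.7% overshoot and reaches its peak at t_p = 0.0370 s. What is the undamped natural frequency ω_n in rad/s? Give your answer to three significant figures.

ω_n ≈ 86.0 rad/s

ζ from %OS: ζ = |ln 0.607|/√(π²+ln²0.607) = 0.157.
t_p = π/ω_d ⇒ ω_d = 84.9 rad/s; then ω_n = ω_d/√(1−ζ²) = 86.0 rad/s.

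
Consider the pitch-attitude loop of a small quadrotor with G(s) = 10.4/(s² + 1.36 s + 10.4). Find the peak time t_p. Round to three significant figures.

Matching coefficients with s² + 2ζω_n s + ω_n² gives ω_n² = 10.4 ⇒ ω_n = 3.22 rad/s, and ζ = 1.36/(2ω_n) = 0.211.
ω_d = ω_n√(1−ζ²) = 3.15 rad/s. Then t_p = π/ω_d = 0.997 s.

t_p ≈ 0.997 s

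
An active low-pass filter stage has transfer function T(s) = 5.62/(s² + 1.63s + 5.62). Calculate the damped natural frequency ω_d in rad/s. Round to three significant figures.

ω_n = √5.62 = 2.37 rad/s; ζ = 1.63/(2·2.37) = 0.344.
ω_d = 2.37·√(1 − 0.344²) = 2.23 rad/s.

ω_d ≈ 2.23 rad/s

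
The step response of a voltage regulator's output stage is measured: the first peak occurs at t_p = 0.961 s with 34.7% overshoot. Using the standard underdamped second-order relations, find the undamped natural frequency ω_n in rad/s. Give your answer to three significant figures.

ω_n ≈ 3.45 rad/s

The overshoot fixes ζ = −ln(OS)/√(π²+ln²(OS)) = 0.319.
From t_p = π/ω_d, ω_d = π/0.961 = 3.27 rad/s, so ω_n = ω_d/√(1−ζ²) = 3.45 rad/s.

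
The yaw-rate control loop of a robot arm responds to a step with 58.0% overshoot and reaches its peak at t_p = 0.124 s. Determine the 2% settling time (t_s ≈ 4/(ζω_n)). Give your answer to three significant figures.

t_s ≈ 0.911 s

ζ from %OS: ζ = |ln 0.580|/√(π²+ln²0.580) = 0.171.
From t_p = π/ω_d, ω_d = π/0.124 = 25.3 rad/s, so ω_n = ω_d/√(1−ζ²) = 25.7 rad/s.
t_s ≈ 4/(ζω_n) = 4/(0.171·25.7) = 0.911 s.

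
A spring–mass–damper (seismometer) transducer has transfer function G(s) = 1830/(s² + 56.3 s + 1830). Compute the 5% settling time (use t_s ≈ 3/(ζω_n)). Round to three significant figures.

t_s ≈ 0.107 s

Comparing the denominator to s² + 2ζω_n s + ω_n²: ω_n = √1830 = 42.8 rad/s, and 2ζω_n = 56.3 so ζ = 56.3/(2·42.8) = 0.658.
t_s ≈ 3/(ζω_n) = 3/(0.658·42.8) = 0.107 s.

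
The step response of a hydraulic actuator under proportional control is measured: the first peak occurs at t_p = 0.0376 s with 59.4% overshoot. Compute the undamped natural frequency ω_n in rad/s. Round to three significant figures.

ζ from %OS: ζ = |ln 0.594|/√(π²+ln²0.594) = 0.164.
From t_p = π/ω_d, ω_d = π/0.0376 = 83.6 rad/s, so ω_n = ω_d/√(1−ζ²) = 84.7 rad/s.

ω_n ≈ 84.7 rad/s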